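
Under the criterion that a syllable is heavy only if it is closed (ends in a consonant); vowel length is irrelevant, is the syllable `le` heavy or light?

`le`: short vowel, open (no coda). Open (no coda) → light.

light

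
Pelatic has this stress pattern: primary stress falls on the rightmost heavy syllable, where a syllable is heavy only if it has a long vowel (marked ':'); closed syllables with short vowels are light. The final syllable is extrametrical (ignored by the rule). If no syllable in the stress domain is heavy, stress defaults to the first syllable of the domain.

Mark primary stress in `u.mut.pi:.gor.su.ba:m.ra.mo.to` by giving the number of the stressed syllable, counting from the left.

6

The final syllable (9, to) is extrametrical; the stress domain is syllables 1–8.
Weights: 1 u L, 2 mut L, 3 pi: H, 4 gor L, 5 su L, 6 ba:m H, 7 ra L, 8 mo L.
Heavy syllables in the domain: 3, 6. The rightmost is syllable 6 (ba:m).
Primary stress: syllable 6 → u.mut.pi:.gor.su.ˈba:m.ra.mo.to.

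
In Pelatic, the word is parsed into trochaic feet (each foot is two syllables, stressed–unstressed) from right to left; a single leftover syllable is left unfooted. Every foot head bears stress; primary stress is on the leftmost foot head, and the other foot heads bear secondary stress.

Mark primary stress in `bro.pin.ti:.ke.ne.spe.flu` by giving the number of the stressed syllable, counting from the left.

Parse right to left into trochaic (ˈσσ) feet: bro (ˈpin.ti:) (ˈke.ne) (ˈspe.flu). Syllable 1 is left unfooted.
Foot heads (stressed positions): 2, 4, 6.
End Rule Leftmost: primary stress on the leftmost head = syllable 2.
Primary stress: syllable 2 → bro.ˈpin.ti:.ke.ne.spe.flu.

2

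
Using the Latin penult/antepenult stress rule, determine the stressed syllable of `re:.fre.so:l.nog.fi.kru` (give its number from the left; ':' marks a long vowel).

4

Classical Latin: stress the penult if heavy (long vowel or closed), else the antepenult.
Weights: 4 nog H, 5 fi L, 6 kru L.
The penult (syllable 5, fi) is light, so stress falls on the antepenult (syllable 4, nog).
Stress on syllable 4: re:.fre.so:l.ˈnog.fi.kru.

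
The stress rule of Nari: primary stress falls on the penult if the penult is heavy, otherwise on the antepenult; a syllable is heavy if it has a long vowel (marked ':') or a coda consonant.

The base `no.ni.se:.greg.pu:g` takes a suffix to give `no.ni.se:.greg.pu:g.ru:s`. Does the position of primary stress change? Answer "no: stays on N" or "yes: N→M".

yes: 4→5

Base `no.ni.se:.greg.pu:g` (5 syllables):
  Weights: 3 se: H, 4 greg H, 5 pu:g H.
  The penult (syllable 4, greg) is heavy, so it takes stress.
  → primary stress on syllable 4.
Suffixed `no.ni.se:.greg.pu:g.ru:s` (6 syllables):
  Weights: 4 greg H, 5 pu:g H, 6 ru:s H.
  The penult (syllable 5, pu:g) is heavy, so it takes stress.
  → primary stress on syllable 5.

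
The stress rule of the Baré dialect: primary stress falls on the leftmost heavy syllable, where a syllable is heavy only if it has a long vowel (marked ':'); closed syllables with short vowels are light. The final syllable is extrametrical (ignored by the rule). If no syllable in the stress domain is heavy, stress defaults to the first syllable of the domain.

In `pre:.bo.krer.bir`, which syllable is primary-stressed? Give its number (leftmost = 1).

The final syllable (4, bir) is extrametrical; the stress domain is syllables 1–3.
Weights: 1 pre: H, 2 bo L, 3 krer L.
Heavy syllables in the domain: 1. The leftmost is syllable 1 (pre:).
Primary stress: syllable 1 → ˈpre:.bo.krer.bir.

1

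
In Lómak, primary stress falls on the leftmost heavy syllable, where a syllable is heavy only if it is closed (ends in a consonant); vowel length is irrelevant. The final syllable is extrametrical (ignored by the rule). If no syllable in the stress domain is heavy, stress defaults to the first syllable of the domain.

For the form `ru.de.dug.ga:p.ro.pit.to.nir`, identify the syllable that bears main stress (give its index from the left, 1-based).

3

The final syllable (8, nir) is extrametrical; the stress domain is syllables 1–7.
Weights: 1 ru L, 2 de L, 3 dug H, 4 ga:p H, 5 ro L, 6 pit H, 7 to L.
Heavy syllables in the domain: 3, 4, 6. The leftmost is syllable 3 (dug).
Primary stress: syllable 3 → ru.de.ˈdug.ga:p.ro.pit.to.nir.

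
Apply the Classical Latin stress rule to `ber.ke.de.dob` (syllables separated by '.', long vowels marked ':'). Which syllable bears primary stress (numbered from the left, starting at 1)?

2

Classical Latin: stress the penult if heavy (long vowel or closed), else the antepenult.
Weights: 2 ke L, 3 de L, 4 dob H.
The penult (syllable 3, de) is light, so stress falls on the antepenult (syllable 2, ke).
Stress on syllable 2: ber.ˈke.de.dob.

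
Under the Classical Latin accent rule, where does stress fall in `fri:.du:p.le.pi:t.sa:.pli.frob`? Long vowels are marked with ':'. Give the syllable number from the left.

Classical Latin: stress the penult if heavy (long vowel or closed), else the antepenult.
Weights: 5 sa: H, 6 pli L, 7 frob H.
The penult (syllable 6, pli) is light, so stress falls on the antepenult (syllable 5, sa:).
Stress on syllable 5: fri:.du:p.le.pi:t.ˈsa:.pli.frob.

5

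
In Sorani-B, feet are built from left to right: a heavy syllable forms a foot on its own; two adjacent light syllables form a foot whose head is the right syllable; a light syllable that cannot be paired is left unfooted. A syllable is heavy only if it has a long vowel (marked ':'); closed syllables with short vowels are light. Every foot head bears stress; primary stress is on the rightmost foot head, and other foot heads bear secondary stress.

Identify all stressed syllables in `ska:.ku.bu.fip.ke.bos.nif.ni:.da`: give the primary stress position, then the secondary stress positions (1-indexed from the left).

primary 8, secondary 1, 3, 5, 7

Weights: 1 ska: H, 2 ku L, 3 bu L, 4 fip L, 5 ke L, 6 bos L, 7 nif L, 8 ni: H, 9 da L.
Parse left to right (heavy = foot alone; LL = one foot; stranded L unfooted): (ˈska:) (ku.ˈbu) (fip.ˈke) (bos.ˈnif) (ˈni:) da.
Foot heads: 1, 3, 5, 7, 8.
Primary stress on the rightmost head = syllable 8.
Secondary stress on 1, 3, 5, 7: ˌska:.ku.ˌbu.fip.ˌke.bos.ˌnif.ˈni:.da.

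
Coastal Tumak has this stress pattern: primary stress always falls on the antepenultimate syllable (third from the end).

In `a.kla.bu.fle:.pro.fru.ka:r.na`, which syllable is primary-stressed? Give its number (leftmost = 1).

The word has 8 syllables; the antepenultimate syllable (third from the end) is syllable 6 (fru).
Primary stress: syllable 6 → a.kla.bu.fle:.pro.ˈfru.ka:r.na.

6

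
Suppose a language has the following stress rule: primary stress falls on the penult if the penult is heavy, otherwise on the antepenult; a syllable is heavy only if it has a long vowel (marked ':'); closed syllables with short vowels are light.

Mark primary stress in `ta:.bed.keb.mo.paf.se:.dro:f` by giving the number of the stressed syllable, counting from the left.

6

Weights: 5 paf L, 6 se: H, 7 dro:f H.
The penult (syllable 6, se:) is heavy, so it takes stress.
Primary stress: syllable 6 → ta:.bed.keb.mo.paf.ˈse:.dro:f.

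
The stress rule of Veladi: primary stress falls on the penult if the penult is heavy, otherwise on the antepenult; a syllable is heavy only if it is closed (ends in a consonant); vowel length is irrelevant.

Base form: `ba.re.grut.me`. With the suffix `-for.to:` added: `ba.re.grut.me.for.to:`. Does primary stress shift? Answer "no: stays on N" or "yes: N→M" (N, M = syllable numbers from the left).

yes: 3→5

Base `ba.re.grut.me` (4 syllables):
  Weights: 2 re L, 3 grut H, 4 me L.
  The penult (syllable 3, grut) is heavy, so it takes stress.
  → primary stress on syllable 3.
Suffixed `ba.re.grut.me.for.to:` (6 syllables):
  Weights: 4 me L, 5 for H, 6 to: L.
  The penult (syllable 5, for) is heavy, so it takes stress.
  → primary stress on syllable 5.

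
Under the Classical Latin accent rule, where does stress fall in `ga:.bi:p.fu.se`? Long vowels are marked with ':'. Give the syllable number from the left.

Classical Latin: stress the penult if heavy (long vowel or closed), else the antepenult.
Weights: 2 bi:p H, 3 fu L, 4 se L.
The penult (syllable 3, fu) is light, so stress falls on the antepenult (syllable 2, bi:p).
Stress on syllable 2: ga:.ˈbi:p.fu.se.

2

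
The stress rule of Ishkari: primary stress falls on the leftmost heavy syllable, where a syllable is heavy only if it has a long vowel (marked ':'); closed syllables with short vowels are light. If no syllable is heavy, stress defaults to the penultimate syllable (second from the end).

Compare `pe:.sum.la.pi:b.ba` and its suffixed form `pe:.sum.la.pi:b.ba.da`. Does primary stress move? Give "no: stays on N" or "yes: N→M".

Base `pe:.sum.la.pi:b.ba` (5 syllables):
  Weights: 1 pe: H, 2 sum L, 3 la L, 4 pi:b H, 5 ba L.
  Heavy syllables in the domain: 1, 4. The leftmost is syllable 1 (pe:).
  → primary stress on syllable 1.
Suffixed `pe:.sum.la.pi:b.ba.da` (6 syllables):
  Weights: 1 pe: H, 2 sum L, 3 la L, 4 pi:b H, 5 ba L, 6 da L.
  Heavy syllables in the domain: 1, 4. The leftmost is syllable 1 (pe:).
  → primary stress on syllable 1.

no: stays on 1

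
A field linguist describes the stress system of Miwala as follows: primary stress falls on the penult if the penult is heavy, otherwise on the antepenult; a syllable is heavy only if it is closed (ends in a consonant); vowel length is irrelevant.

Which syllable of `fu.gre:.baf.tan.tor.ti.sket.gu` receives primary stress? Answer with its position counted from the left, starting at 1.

7

Weights: 6 ti L, 7 sket H, 8 gu L.
The penult (syllable 7, sket) is heavy, so it takes stress.
Primary stress: syllable 7 → fu.gre:.baf.tan.tor.ti.ˈsket.gu.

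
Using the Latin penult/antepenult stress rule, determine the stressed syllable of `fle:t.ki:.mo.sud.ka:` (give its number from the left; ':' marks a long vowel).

4

Classical Latin: stress the penult if heavy (long vowel or closed), else the antepenult.
Weights: 3 mo L, 4 sud H, 5 ka: H.
The penult (syllable 4, sud) is heavy, so it takes stress.
Stress on syllable 4: fle:t.ki:.mo.ˈsud.ka:.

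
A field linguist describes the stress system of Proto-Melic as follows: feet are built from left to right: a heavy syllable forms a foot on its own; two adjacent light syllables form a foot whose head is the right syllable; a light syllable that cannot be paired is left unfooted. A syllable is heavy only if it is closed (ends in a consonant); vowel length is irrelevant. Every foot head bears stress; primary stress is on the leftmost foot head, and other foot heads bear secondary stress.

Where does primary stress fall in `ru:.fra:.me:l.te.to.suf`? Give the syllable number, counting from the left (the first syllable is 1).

2

Weights: 1 ru: L, 2 fra: L, 3 me:l H, 4 te L, 5 to L, 6 suf H.
Parse left to right (heavy = foot alone; LL = one foot; stranded L unfooted): (ru:.ˈfra:) (ˈme:l) (te.ˈto) (ˈsuf).
Foot heads: 2, 3, 5, 6.
Primary stress on the leftmost head = syllable 2.
Primary stress: syllable 2 → ru:.ˈfra:.me:l.te.to.suf.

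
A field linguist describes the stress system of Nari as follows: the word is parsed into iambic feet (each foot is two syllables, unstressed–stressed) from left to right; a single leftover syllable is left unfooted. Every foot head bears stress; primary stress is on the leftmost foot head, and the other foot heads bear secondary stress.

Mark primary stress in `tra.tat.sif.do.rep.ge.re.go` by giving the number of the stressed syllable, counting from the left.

Parse left to right into iambic (σˈσ) feet: (tra.ˈtat) (sif.ˈdo) (rep.ˈge) (re.ˈgo).
Foot heads (stressed positions): 2, 4, 6, 8.
End Rule Leftmost: primary stress on the leftmost head = syllable 2.
Primary stress: syllable 2 → tra.ˈtat.sif.do.rep.ge.re.go.

2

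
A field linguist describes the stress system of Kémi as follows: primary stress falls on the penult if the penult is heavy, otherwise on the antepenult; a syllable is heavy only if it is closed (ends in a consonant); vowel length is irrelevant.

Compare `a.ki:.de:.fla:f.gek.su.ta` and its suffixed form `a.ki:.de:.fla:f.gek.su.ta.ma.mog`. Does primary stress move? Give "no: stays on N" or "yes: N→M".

yes: 5→7

Base `a.ki:.de:.fla:f.gek.su.ta` (7 syllables):
  Weights: 5 gek H, 6 su L, 7 ta L.
  The penult (syllable 6, su) is light, so stress falls on the antepenult (syllable 5, gek).
  → primary stress on syllable 5.
Suffixed `a.ki:.de:.fla:f.gek.su.ta.ma.mog` (9 syllables):
  Weights: 7 ta L, 8 ma L, 9 mog H.
  The penult (syllable 8, ma) is light, so stress falls on the antepenult (syllable 7, ta).
  → primary stress on syllable 7.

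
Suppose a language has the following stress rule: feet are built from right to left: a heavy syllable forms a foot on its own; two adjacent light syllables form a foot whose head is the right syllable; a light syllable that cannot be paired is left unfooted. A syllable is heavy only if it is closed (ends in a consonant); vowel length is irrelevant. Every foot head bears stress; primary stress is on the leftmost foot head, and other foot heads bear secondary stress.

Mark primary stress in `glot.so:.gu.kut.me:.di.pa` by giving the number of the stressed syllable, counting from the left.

Weights: 1 glot H, 2 so: L, 3 gu L, 4 kut H, 5 me: L, 6 di L, 7 pa L.
Parse right to left (heavy = foot alone; LL = one foot; stranded L unfooted): (ˈglot) (so:.ˈgu) (ˈkut) me: (di.ˈpa).
Foot heads: 1, 3, 4, 7.
Primary stress on the leftmost head = syllable 1.
Primary stress: syllable 1 → ˈglot.so:.gu.kut.me:.di.pa.

1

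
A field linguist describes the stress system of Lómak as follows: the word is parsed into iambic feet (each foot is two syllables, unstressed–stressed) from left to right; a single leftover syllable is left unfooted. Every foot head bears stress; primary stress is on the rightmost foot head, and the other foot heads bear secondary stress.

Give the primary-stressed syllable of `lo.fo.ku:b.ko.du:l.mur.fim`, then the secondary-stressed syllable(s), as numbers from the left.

primary 6, secondary 2, 4

Parse left to right into iambic (σˈσ) feet: (lo.ˈfo) (ku:b.ˈko) (du:l.ˈmur) fim. Syllable 7 is left unfooted.
Foot heads (stressed positions): 2, 4, 6.
End Rule Rightmost: primary stress on the rightmost head = syllable 6.
Secondary stress on 2, 4: lo.ˌfo.ku:b.ˌko.du:l.ˈmur.fim.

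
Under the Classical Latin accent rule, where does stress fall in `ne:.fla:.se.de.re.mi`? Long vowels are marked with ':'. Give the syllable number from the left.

4

Classical Latin: stress the penult if heavy (long vowel or closed), else the antepenult.
Weights: 4 de L, 5 re L, 6 mi L.
The penult (syllable 5, re) is light, so stress falls on the antepenult (syllable 4, de).
Stress on syllable 4: ne:.fla:.se.ˈde.re.mi.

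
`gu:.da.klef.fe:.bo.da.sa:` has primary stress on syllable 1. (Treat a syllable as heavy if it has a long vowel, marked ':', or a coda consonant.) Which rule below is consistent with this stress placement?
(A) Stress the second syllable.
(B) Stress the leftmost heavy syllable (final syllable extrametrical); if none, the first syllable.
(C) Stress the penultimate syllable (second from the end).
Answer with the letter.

B

Rule A → syllable 2 (observed: 1).
Rule B → syllable 1 ✓.
Rule C → syllable 6 (observed: 1).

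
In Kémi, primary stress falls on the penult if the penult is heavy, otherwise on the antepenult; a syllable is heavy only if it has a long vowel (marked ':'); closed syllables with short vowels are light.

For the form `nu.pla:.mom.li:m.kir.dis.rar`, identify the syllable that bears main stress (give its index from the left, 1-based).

5

Weights: 5 kir L, 6 dis L, 7 rar L.
The penult (syllable 6, dis) is light, so stress falls on the antepenult (syllable 5, kir).
Primary stress: syllable 5 → nu.pla:.mom.li:m.ˈkir.dis.rar.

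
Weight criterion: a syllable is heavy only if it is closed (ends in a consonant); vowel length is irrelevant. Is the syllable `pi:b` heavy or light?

heavy

`pi:b`: long vowel, closed (coda /b/). Closed (coda /b/) → heavy.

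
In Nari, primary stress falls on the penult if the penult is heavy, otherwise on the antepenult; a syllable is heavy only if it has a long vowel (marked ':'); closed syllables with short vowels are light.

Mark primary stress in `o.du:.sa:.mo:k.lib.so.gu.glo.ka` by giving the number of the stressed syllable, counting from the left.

Weights: 7 gu L, 8 glo L, 9 ka L.
The penult (syllable 8, glo) is light, so stress falls on the antepenult (syllable 7, gu).
Primary stress: syllable 7 → o.du:.sa:.mo:k.lib.so.ˈgu.glo.ka.

7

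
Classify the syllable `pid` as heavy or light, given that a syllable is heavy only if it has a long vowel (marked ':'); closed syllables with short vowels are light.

light

`pid`: short vowel, closed (coda /d/). Short vowel → light.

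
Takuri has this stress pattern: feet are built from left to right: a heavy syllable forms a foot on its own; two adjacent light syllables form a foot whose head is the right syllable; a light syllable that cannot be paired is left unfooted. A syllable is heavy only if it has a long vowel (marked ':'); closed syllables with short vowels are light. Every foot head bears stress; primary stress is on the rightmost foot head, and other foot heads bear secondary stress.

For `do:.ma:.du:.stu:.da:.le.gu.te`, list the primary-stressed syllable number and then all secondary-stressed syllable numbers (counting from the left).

Weights: 1 do: H, 2 ma: H, 3 du: H, 4 stu: H, 5 da: H, 6 le L, 7 gu L, 8 te L.
Parse left to right (heavy = foot alone; LL = one foot; stranded L unfooted): (ˈdo:) (ˈma:) (ˈdu:) (ˈstu:) (ˈda:) (le.ˈgu) te.
Foot heads: 1, 2, 3, 4, 5, 7.
Primary stress on the rightmost head = syllable 7.
Secondary stress on 1, 2, 3, 4, 5: ˌdo:.ˌma:.ˌdu:.ˌstu:.ˌda:.le.ˈgu.te.

primary 7, secondary 1, 2, 3, 4, 5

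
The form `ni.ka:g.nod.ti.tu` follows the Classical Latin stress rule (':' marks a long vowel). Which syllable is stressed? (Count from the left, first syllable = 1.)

3

Classical Latin: stress the penult if heavy (long vowel or closed), else the antepenult.
Weights: 3 nod H, 4 ti L, 5 tu L.
The penult (syllable 4, ti) is light, so stress falls on the antepenult (syllable 3, nod).
Stress on syllable 3: ni.ka:g.ˈnod.ti.tu.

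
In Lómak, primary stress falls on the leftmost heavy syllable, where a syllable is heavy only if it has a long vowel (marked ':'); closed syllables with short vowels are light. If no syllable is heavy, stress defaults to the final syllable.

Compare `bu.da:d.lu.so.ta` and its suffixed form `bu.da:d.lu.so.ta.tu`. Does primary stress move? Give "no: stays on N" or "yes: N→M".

Base `bu.da:d.lu.so.ta` (5 syllables):
  Weights: 1 bu L, 2 da:d H, 3 lu L, 4 so L, 5 ta L.
  Heavy syllables in the domain: 2. The leftmost is syllable 2 (da:d).
  → primary stress on syllable 2.
Suffixed `bu.da:d.lu.so.ta.tu` (6 syllables):
  Weights: 1 bu L, 2 da:d H, 3 lu L, 4 so L, 5 ta L, 6 tu L.
  Heavy syllables in the domain: 2. The leftmost is syllable 2 (da:d).
  → primary stress on syllable 2.

no: stays on 2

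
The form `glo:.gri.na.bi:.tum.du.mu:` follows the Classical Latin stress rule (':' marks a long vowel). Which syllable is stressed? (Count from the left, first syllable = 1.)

5

Classical Latin: stress the penult if heavy (long vowel or closed), else the antepenult.
Weights: 5 tum H, 6 du L, 7 mu: H.
The penult (syllable 6, du) is light, so stress falls on the antepenult (syllable 5, tum).
Stress on syllable 5: glo:.gri.na.bi:.ˈtum.du.mu:.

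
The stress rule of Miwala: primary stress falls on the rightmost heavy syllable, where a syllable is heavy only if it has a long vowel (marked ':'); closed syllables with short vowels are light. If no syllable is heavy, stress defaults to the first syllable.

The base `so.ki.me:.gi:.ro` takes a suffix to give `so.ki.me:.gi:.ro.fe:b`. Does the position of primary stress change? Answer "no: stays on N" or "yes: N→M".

yes: 4→6

Base `so.ki.me:.gi:.ro` (5 syllables):
  Weights: 1 so L, 2 ki L, 3 me: H, 4 gi: H, 5 ro L.
  Heavy syllables in the domain: 3, 4. The rightmost is syllable 4 (gi:).
  → primary stress on syllable 4.
Suffixed `so.ki.me:.gi:.ro.fe:b` (6 syllables):
  Weights: 1 so L, 2 ki L, 3 me: H, 4 gi: H, 5 ro L, 6 fe:b H.
  Heavy syllables in the domain: 3, 4, 6. The rightmost is syllable 6 (fe:b).
  → primary stress on syllable 6.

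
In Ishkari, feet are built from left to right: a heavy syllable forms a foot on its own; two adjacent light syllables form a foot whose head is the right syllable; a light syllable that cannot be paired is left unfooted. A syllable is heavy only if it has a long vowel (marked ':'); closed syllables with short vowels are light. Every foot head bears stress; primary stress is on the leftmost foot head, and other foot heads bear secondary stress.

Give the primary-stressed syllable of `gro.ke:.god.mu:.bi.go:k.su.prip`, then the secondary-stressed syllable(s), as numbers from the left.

Weights: 1 gro L, 2 ke: H, 3 god L, 4 mu: H, 5 bi L, 6 go:k H, 7 su L, 8 prip L.
Parse left to right (heavy = foot alone; LL = one foot; stranded L unfooted): gro (ˈke:) god (ˈmu:) bi (ˈgo:k) (su.ˈprip).
Foot heads: 2, 4, 6, 8.
Primary stress on the leftmost head = syllable 2.
Secondary stress on 4, 6, 8: gro.ˈke:.god.ˌmu:.bi.ˌgo:k.su.ˌprip.

primary 2, secondary 4, 6, 8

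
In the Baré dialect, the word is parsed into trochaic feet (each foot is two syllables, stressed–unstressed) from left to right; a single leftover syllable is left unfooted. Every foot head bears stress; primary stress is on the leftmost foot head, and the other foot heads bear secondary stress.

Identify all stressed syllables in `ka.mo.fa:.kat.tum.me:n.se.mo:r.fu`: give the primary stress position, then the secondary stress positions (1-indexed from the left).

primary 1, secondary 3, 5, 7

Parse left to right into trochaic (ˈσσ) feet: (ˈka.mo) (ˈfa:.kat) (ˈtum.me:n) (ˈse.mo:r) fu. Syllable 9 is left unfooted.
Foot heads (stressed positions): 1, 3, 5, 7.
End Rule Leftmost: primary stress on the leftmost head = syllable 1.
Secondary stress on 3, 5, 7: ˈka.mo.ˌfa:.kat.ˌtum.me:n.ˌse.mo:r.fu.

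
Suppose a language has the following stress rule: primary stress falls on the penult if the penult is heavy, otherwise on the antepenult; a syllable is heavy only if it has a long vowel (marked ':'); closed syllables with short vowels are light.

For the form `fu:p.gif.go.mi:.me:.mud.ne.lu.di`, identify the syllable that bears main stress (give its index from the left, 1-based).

7

Weights: 7 ne L, 8 lu L, 9 di L.
The penult (syllable 8, lu) is light, so stress falls on the antepenult (syllable 7, ne).
Primary stress: syllable 7 → fu:p.gif.go.mi:.me:.mud.ˈne.lu.di.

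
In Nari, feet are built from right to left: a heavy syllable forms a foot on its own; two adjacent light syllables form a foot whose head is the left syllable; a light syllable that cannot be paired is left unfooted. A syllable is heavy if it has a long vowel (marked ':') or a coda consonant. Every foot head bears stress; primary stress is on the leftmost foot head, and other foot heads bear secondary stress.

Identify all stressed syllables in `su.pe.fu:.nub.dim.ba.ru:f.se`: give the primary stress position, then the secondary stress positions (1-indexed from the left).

Weights: 1 su L, 2 pe L, 3 fu: H, 4 nub H, 5 dim H, 6 ba L, 7 ru:f H, 8 se L.
Parse right to left (heavy = foot alone; LL = one foot; stranded L unfooted): (ˈsu.pe) (ˈfu:) (ˈnub) (ˈdim) ba (ˈru:f) se.
Foot heads: 1, 3, 4, 5, 7.
Primary stress on the leftmost head = syllable 1.
Secondary stress on 3, 4, 5, 7: ˈsu.pe.ˌfu:.ˌnub.ˌdim.ba.ˌru:f.se.

primary 1, secondary 3, 4, 5, 7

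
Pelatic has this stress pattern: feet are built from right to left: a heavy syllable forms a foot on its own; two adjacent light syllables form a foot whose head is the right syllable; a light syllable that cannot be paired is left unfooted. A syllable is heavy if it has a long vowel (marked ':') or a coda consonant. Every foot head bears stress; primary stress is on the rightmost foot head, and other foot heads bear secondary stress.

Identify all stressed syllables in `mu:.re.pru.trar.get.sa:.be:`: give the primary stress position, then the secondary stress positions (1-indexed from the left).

primary 7, secondary 1, 3, 4, 5, 6

Weights: 1 mu: H, 2 re L, 3 pru L, 4 trar H, 5 get H, 6 sa: H, 7 be: H.
Parse right to left (heavy = foot alone; LL = one foot; stranded L unfooted): (ˈmu:) (re.ˈpru) (ˈtrar) (ˈget) (ˈsa:) (ˈbe:).
Foot heads: 1, 3, 4, 5, 6, 7.
Primary stress on the rightmost head = syllable 7.
Secondary stress on 1, 3, 4, 5, 6: ˌmu:.re.ˌpru.ˌtrar.ˌget.ˌsa:.ˈbe:.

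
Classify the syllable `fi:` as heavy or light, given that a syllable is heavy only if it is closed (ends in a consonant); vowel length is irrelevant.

light

`fi:`: long vowel, open (no coda). Open (no coda) → light.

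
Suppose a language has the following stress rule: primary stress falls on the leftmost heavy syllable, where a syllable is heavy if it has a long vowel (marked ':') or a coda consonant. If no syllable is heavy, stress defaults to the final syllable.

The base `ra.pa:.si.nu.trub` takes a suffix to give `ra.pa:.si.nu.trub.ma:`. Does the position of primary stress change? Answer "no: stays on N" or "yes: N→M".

Base `ra.pa:.si.nu.trub` (5 syllables):
  Weights: 1 ra L, 2 pa: H, 3 si L, 4 nu L, 5 trub H.
  Heavy syllables in the domain: 2, 5. The leftmost is syllable 2 (pa:).
  → primary stress on syllable 2.
Suffixed `ra.pa:.si.nu.trub.ma:` (6 syllables):
  Weights: 1 ra L, 2 pa: H, 3 si L, 4 nu L, 5 trub H, 6 ma: H.
  Heavy syllables in the domain: 2, 5, 6. The leftmost is syllable 2 (pa:).
  → primary stress on syllable 2.

no: stays on 2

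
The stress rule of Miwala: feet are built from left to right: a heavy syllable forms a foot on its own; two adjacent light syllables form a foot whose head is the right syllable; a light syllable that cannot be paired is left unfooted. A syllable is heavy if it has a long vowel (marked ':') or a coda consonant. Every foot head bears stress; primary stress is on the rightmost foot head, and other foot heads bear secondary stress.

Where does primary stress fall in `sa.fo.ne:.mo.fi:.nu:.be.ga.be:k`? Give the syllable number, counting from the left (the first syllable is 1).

9

Weights: 1 sa L, 2 fo L, 3 ne: H, 4 mo L, 5 fi: H, 6 nu: H, 7 be L, 8 ga L, 9 be:k H.
Parse left to right (heavy = foot alone; LL = one foot; stranded L unfooted): (sa.ˈfo) (ˈne:) mo (ˈfi:) (ˈnu:) (be.ˈga) (ˈbe:k).
Foot heads: 2, 3, 5, 6, 8, 9.
Primary stress on the rightmost head = syllable 9.
Primary stress: syllable 9 → sa.fo.ne:.mo.fi:.nu:.be.ga.ˈbe:k.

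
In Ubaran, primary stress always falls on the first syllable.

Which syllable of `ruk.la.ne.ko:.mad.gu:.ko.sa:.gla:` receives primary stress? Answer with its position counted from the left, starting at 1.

1

The word has 9 syllables; the first syllable is syllable 1 (ruk).
Primary stress: syllable 1 → ˈruk.la.ne.ko:.mad.gu:.ko.sa:.gla:.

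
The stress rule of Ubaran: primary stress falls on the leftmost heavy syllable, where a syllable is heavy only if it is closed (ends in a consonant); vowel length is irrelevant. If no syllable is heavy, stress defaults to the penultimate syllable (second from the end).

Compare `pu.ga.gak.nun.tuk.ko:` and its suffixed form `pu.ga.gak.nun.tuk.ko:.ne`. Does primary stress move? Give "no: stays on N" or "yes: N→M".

no: stays on 3

Base `pu.ga.gak.nun.tuk.ko:` (6 syllables):
  Weights: 1 pu L, 2 ga L, 3 gak H, 4 nun H, 5 tuk H, 6 ko: L.
  Heavy syllables in the domain: 3, 4, 5. The leftmost is syllable 3 (gak).
  → primary stress on syllable 3.
Suffixed `pu.ga.gak.nun.tuk.ko:.ne` (7 syllables):
  Weights: 1 pu L, 2 ga L, 3 gak H, 4 nun H, 5 tuk H, 6 ko: L, 7 ne L.
  Heavy syllables in the domain: 3, 4, 5. The leftmost is syllable 3 (gak).
  → primary stress on syllable 3.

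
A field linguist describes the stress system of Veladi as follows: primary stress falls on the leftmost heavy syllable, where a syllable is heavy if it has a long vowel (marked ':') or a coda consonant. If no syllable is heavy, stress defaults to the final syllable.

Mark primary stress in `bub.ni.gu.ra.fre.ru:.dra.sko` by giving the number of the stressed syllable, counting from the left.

Weights: 1 bub H, 2 ni L, 3 gu L, 4 ra L, 5 fre L, 6 ru: H, 7 dra L, 8 sko L.
Heavy syllables in the domain: 1, 6. The leftmost is syllable 1 (bub).
Primary stress: syllable 1 → ˈbub.ni.gu.ra.fre.ru:.dra.sko.

1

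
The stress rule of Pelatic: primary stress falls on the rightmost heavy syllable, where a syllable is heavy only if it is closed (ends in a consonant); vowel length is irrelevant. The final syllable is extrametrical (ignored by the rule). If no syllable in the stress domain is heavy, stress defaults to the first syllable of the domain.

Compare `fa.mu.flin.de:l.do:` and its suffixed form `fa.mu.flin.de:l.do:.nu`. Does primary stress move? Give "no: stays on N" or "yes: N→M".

Base `fa.mu.flin.de:l.do:` (5 syllables):
  The final syllable (5, do:) is extrametrical; the stress domain is syllables 1–4.
  Weights: 1 fa L, 2 mu L, 3 flin H, 4 de:l H.
  Heavy syllables in the domain: 3, 4. The rightmost is syllable 4 (de:l).
  → primary stress on syllable 4.
Suffixed `fa.mu.flin.de:l.do:.nu` (6 syllables):
  The final syllable (6, nu) is extrametrical; the stress domain is syllables 1–5.
  Weights: 1 fa L, 2 mu L, 3 flin H, 4 de:l H, 5 do: L.
  Heavy syllables in the domain: 3, 4. The rightmost is syllable 4 (de:l).
  → primary stress on syllable 4.

no: stays on 4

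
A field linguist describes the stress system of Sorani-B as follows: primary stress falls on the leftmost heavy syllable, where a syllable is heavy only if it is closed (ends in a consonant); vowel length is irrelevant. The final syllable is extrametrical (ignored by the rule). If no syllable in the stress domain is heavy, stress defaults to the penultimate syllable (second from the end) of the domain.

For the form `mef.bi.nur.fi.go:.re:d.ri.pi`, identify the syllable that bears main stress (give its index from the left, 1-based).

1

The final syllable (8, pi) is extrametrical; the stress domain is syllables 1–7.
Weights: 1 mef H, 2 bi L, 3 nur H, 4 fi L, 5 go: L, 6 re:d H, 7 ri L.
Heavy syllables in the domain: 1, 3, 6. The leftmost is syllable 1 (mef).
Primary stress: syllable 1 → ˈmef.bi.nur.fi.go:.re:d.ri.pi.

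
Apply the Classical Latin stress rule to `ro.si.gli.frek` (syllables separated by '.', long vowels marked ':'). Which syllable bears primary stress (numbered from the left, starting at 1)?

Classical Latin: stress the penult if heavy (long vowel or closed), else the antepenult.
Weights: 2 si L, 3 gli L, 4 frek H.
The penult (syllable 3, gli) is light, so stress falls on the antepenult (syllable 2, si).
Stress on syllable 2: ro.ˈsi.gli.frek.

2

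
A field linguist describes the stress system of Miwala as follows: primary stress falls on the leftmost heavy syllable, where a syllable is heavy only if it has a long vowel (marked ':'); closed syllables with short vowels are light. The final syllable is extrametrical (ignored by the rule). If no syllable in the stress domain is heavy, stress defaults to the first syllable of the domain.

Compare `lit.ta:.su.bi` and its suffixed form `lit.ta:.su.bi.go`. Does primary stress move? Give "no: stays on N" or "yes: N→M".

no: stays on 2

Base `lit.ta:.su.bi` (4 syllables):
  The final syllable (4, bi) is extrametrical; the stress domain is syllables 1–3.
  Weights: 1 lit L, 2 ta: H, 3 su L.
  Heavy syllables in the domain: 2. The leftmost is syllable 2 (ta:).
  → primary stress on syllable 2.
Suffixed `lit.ta:.su.bi.go` (5 syllables):
  The final syllable (5, go) is extrametrical; the stress domain is syllables 1–4.
  Weights: 1 lit L, 2 ta: H, 3 su L, 4 bi L.
  Heavy syllables in the domain: 2. The leftmost is syllable 2 (ta:).
  → primary stress on syllable 2.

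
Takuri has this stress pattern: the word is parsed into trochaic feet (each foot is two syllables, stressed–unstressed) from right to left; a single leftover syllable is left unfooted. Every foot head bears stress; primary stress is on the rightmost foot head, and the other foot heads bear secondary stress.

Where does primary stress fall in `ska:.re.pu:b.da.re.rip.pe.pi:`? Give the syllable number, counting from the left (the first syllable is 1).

7

Parse right to left into trochaic (ˈσσ) feet: (ˈska:.re) (ˈpu:b.da) (ˈre.rip) (ˈpe.pi:).
Foot heads (stressed positions): 1, 3, 5, 7.
End Rule Rightmost: primary stress on the rightmost head = syllable 7.
Primary stress: syllable 7 → ska:.re.pu:b.da.re.rip.ˈpe.pi:.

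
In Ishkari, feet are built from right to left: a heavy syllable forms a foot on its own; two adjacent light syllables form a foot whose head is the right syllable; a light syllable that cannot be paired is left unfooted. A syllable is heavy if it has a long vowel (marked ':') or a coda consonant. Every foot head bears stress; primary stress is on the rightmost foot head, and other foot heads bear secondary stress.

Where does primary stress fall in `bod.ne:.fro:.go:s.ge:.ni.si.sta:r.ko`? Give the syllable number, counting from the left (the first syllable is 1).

Weights: 1 bod H, 2 ne: H, 3 fro: H, 4 go:s H, 5 ge: H, 6 ni L, 7 si L, 8 sta:r H, 9 ko L.
Parse right to left (heavy = foot alone; LL = one foot; stranded L unfooted): (ˈbod) (ˈne:) (ˈfro:) (ˈgo:s) (ˈge:) (ni.ˈsi) (ˈsta:r) ko.
Foot heads: 1, 2, 3, 4, 5, 7, 8.
Primary stress on the rightmost head = syllable 8.
Primary stress: syllable 8 → bod.ne:.fro:.go:s.ge:.ni.si.ˈsta:r.ko.

8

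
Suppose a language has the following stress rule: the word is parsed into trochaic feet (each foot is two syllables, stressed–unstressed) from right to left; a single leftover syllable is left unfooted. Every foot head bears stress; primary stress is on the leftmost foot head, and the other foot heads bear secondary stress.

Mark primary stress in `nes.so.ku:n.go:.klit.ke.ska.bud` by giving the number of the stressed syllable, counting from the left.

Parse right to left into trochaic (ˈσσ) feet: (ˈnes.so) (ˈku:n.go:) (ˈklit.ke) (ˈska.bud).
Foot heads (stressed positions): 1, 3, 5, 7.
End Rule Leftmost: primary stress on the leftmost head = syllable 1.
Primary stress: syllable 1 → ˈnes.so.ku:n.go:.klit.ke.ska.bud.

1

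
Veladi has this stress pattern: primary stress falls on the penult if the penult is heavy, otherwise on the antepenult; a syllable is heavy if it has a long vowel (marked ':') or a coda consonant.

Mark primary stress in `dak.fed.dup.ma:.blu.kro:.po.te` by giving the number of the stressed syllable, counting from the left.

6

Weights: 6 kro: H, 7 po L, 8 te L.
The penult (syllable 7, po) is light, so stress falls on the antepenult (syllable 6, kro:).
Primary stress: syllable 6 → dak.fed.dup.ma:.blu.ˈkro:.po.te.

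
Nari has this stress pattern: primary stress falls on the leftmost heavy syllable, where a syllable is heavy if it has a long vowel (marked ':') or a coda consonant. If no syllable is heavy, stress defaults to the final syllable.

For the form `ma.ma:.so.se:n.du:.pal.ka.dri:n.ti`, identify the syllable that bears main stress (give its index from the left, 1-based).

2

Weights: 1 ma L, 2 ma: H, 3 so L, 4 se:n H, 5 du: H, 6 pal H, 7 ka L, 8 dri:n H, 9 ti L.
Heavy syllables in the domain: 2, 4, 5, 6, 8. The leftmost is syllable 2 (ma:).
Primary stress: syllable 2 → ma.ˈma:.so.se:n.du:.pal.ka.dri:n.ti.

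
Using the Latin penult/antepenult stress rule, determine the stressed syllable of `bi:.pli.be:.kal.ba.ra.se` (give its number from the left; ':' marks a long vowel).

5

Classical Latin: stress the penult if heavy (long vowel or closed), else the antepenult.
Weights: 5 ba L, 6 ra L, 7 se L.
The penult (syllable 6, ra) is light, so stress falls on the antepenult (syllable 5, ba).
Stress on syllable 5: bi:.pli.be:.kal.ˈba.ra.se.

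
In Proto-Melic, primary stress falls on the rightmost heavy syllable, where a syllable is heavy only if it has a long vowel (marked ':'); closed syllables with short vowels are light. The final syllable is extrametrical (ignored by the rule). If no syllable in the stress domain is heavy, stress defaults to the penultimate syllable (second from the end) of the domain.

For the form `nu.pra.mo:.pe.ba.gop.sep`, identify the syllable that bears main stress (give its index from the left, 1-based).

3

The final syllable (7, sep) is extrametrical; the stress domain is syllables 1–6.
Weights: 1 nu L, 2 pra L, 3 mo: H, 4 pe L, 5 ba L, 6 gop L.
Heavy syllables in the domain: 3. The rightmost is syllable 3 (mo:).
Primary stress: syllable 3 → nu.pra.ˈmo:.pe.ba.gop.sep.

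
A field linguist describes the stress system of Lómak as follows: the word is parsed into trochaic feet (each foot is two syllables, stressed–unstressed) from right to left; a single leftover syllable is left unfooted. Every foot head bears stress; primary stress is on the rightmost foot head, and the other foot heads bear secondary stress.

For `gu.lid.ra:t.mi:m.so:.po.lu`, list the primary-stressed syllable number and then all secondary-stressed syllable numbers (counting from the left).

Parse right to left into trochaic (ˈσσ) feet: gu (ˈlid.ra:t) (ˈmi:m.so:) (ˈpo.lu). Syllable 1 is left unfooted.
Foot heads (stressed positions): 2, 4, 6.
End Rule Rightmost: primary stress on the rightmost head = syllable 6.
Secondary stress on 2, 4: gu.ˌlid.ra:t.ˌmi:m.so:.ˈpo.lu.

primary 6, secondary 2, 4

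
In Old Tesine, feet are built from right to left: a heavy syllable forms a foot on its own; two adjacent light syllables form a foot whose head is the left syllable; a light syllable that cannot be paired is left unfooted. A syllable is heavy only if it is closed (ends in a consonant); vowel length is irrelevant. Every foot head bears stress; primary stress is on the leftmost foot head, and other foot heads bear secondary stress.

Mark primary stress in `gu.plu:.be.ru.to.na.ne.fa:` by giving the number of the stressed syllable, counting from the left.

1

Weights: 1 gu L, 2 plu: L, 3 be L, 4 ru L, 5 to L, 6 na L, 7 ne L, 8 fa: L.
Parse right to left (heavy = foot alone; LL = one foot; stranded L unfooted): (ˈgu.plu:) (ˈbe.ru) (ˈto.na) (ˈne.fa:).
Foot heads: 1, 3, 5, 7.
Primary stress on the leftmost head = syllable 1.
Primary stress: syllable 1 → ˈgu.plu:.be.ru.to.na.ne.fa:.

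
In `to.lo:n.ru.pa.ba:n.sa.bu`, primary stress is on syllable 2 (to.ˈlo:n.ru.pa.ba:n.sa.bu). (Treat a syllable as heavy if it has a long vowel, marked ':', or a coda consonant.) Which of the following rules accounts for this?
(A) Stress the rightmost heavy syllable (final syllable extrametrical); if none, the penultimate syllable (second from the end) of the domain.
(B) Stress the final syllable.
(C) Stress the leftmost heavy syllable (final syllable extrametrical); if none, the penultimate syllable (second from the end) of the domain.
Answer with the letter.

C

Rule A → syllable 5 (observed: 2).
Rule B → syllable 7 (observed: 2).
Rule C → syllable 2 ✓.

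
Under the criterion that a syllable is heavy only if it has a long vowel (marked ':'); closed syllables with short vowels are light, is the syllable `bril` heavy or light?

light

`bril`: short vowel, closed (coda /l/). Short vowel → light.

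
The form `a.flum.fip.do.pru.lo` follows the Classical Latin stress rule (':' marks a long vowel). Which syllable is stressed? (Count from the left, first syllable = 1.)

4

Classical Latin: stress the penult if heavy (long vowel or closed), else the antepenult.
Weights: 4 do L, 5 pru L, 6 lo L.
The penult (syllable 5, pru) is light, so stress falls on the antepenult (syllable 4, do).
Stress on syllable 4: a.flum.fip.ˈdo.pru.lo.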